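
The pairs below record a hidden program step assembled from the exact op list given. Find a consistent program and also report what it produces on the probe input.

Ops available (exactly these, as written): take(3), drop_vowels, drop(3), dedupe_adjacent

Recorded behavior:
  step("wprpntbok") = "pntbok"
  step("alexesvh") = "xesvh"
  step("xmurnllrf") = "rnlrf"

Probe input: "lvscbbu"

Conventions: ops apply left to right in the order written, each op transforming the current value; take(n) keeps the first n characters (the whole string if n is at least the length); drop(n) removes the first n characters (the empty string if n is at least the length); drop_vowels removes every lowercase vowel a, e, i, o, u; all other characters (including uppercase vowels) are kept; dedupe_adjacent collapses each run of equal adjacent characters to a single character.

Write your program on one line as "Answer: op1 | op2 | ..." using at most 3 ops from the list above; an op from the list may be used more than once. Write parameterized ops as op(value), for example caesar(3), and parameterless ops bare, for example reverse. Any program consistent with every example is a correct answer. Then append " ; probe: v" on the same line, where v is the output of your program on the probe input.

dedupe_adjacent | drop(3) ; probe: "cbu"

Check, running the answer program on each example:
  "wprpntbok" -> "wprpntbok" -> "pntbok"
  "alexesvh" -> "alexesvh" -> "xesvh"
  "xmurnllrf" -> "xmurnlrf" -> "rnlrf"
  probe: "lvscbbu" -> "lvscbu" -> "cbu"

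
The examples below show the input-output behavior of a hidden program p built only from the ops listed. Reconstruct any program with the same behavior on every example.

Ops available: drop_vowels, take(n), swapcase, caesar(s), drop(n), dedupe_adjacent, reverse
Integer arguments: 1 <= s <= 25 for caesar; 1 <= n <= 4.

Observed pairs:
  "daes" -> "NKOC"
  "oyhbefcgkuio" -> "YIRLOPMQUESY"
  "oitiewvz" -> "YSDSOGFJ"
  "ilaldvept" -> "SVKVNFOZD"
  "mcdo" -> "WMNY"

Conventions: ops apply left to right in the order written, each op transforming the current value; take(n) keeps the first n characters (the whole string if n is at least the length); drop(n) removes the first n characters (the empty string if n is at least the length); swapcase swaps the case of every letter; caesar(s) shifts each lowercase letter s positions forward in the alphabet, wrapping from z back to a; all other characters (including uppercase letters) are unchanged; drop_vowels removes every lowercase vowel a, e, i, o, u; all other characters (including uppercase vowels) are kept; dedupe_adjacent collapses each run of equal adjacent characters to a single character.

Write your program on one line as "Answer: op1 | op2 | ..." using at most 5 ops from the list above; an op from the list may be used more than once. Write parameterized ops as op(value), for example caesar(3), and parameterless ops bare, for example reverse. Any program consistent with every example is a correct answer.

caesar(10) | reverse | swapcase | reverse

Check, running the answer program on each example:
  "daes" -> "nkoc" -> "cokn" -> "COKN" -> "NKOC"
  "oyhbefcgkuio" -> "yirlopmquesy" -> "yseuqmpolriy" -> "YSEUQMPOLRIY" -> "YIRLOPMQUESY"
  "oitiewvz" -> "ysdsogfj" -> "jfgosdsy" -> "JFGOSDSY" -> "YSDSOGFJ"
  "ilaldvept" -> "svkvnfozd" -> "dzofnvkvs" -> "DZOFNVKVS" -> "SVKVNFOZD"
  "mcdo" -> "wmny" -> "ynmw" -> "YNMW" -> "WMNY"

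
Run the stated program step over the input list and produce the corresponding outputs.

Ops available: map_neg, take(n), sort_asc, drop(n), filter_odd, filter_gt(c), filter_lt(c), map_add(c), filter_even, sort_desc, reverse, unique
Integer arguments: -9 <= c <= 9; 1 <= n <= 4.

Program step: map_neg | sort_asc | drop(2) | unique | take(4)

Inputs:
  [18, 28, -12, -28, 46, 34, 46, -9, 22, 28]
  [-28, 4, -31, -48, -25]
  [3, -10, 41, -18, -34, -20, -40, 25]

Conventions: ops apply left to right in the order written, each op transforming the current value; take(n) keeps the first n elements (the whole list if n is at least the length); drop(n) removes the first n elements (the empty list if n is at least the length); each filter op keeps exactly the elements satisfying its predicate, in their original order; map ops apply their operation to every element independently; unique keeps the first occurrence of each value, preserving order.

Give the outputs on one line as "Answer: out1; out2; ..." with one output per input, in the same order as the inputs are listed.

Execution, op by op:
  [18, 28, -12, -28, 46, 34, 46, -9, 22, 28] -> [-18, -28, 12, 28, -46, -34, -46, 9, -22, -28] -> [-46, -46, -34, -28, -28, -22, -18, 9, 12, 28] -> [-34, -28, -28, -22, -18, 9, 12, 28] -> [-34, -28, -22, -18, 9, 12, 28] -> [-34, -28, -22, -18]
  [-28, 4, -31, -48, -25] -> [28, -4, 31, 48, 25] -> [-4, 25, 28, 31, 48] -> [28, 31, 48] -> [28, 31, 48] -> [28, 31, 48]
  [3, -10, 41, -18, -34, -20, -40, 25] -> [-3, 10, -41, 18, 34, 20, 40, -25] -> [-41, -25, -3, 10, 18, 20, 34, 40] -> [-3, 10, 18, 20, 34, 40] -> [-3, 10, 18, 20, 34, 40] -> [-3, 10, 18, 20]

[-34, -28, -22, -18]; [28, 31, 48]; [-3, 10, 18, 20]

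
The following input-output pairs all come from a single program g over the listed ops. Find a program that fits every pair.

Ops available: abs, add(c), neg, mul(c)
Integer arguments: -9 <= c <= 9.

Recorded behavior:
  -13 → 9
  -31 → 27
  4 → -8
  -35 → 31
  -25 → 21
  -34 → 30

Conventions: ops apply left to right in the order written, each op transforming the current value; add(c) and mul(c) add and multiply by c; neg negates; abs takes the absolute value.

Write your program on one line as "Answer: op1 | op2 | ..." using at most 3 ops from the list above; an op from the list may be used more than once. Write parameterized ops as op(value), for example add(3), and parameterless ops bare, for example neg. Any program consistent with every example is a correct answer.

add(4) | neg

Check, running the answer program on each example:
  -13 -> -9 -> 9
  -31 -> -27 -> 27
  4 -> 8 -> -8
  -35 -> -31 -> 31
  -25 -> -21 -> 21
  -34 -> -30 -> 30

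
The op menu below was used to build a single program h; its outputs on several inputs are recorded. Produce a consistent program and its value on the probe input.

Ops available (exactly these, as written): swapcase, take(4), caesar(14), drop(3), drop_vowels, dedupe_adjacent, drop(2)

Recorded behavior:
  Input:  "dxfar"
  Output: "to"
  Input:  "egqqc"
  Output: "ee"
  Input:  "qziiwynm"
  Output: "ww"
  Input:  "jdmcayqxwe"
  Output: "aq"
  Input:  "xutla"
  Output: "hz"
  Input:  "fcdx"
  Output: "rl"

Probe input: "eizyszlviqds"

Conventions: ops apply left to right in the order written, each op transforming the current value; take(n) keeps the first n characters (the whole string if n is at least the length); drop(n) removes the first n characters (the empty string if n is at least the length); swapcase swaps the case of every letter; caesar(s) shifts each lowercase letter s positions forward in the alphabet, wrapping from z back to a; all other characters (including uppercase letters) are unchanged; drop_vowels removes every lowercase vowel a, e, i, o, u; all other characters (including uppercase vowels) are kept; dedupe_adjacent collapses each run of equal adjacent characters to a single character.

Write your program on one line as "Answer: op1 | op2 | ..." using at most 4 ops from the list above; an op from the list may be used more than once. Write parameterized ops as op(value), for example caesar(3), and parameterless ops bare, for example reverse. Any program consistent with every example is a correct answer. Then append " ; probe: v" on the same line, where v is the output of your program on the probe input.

take(4) | drop(2) | caesar(14) ; probe: "nm"

Check, running the answer program on each example:
  "dxfar" -> "dxfa" -> "fa" -> "to"
  "egqqc" -> "egqq" -> "qq" -> "ee"
  "qziiwynm" -> "qzii" -> "ii" -> "ww"
  "jdmcayqxwe" -> "jdmc" -> "mc" -> "aq"
  "xutla" -> "xutl" -> "tl" -> "hz"
  "fcdx" -> "fcdx" -> "dx" -> "rl"
  probe: "eizyszlviqds" -> "eizy" -> "zy" -> "nm"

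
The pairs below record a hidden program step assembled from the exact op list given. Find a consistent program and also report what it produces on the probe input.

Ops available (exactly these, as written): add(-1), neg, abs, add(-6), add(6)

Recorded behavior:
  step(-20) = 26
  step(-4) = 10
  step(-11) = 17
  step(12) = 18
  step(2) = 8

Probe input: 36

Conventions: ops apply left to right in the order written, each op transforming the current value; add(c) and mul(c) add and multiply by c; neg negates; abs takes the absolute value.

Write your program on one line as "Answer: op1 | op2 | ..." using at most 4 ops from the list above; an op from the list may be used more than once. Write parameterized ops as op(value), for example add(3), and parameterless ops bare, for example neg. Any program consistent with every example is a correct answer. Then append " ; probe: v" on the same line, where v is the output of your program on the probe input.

neg | abs | add(6) ; probe: 42

Check, running the answer program on each example:
  -20 -> 20 -> 20 -> 26
  -4 -> 4 -> 4 -> 10
  -11 -> 11 -> 11 -> 17
  12 -> -12 -> 12 -> 18
  2 -> -2 -> 2 -> 8
  probe: 36 -> -36 -> 36 -> 42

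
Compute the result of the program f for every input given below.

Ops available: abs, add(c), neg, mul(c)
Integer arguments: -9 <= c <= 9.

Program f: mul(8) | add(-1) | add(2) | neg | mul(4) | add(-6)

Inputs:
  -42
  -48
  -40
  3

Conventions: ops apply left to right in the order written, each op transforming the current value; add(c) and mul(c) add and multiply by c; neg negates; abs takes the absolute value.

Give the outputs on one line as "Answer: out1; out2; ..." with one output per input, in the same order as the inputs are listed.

1334; 1526; 1270; -106

Execution, op by op:
  -42 -> -336 -> -337 -> -335 -> 335 -> 1340 -> 1334
  -48 -> -384 -> -385 -> -383 -> 383 -> 1532 -> 1526
  -40 -> -320 -> -321 -> -319 -> 319 -> 1276 -> 1270
  3 -> 24 -> 23 -> 25 -> -25 -> -100 -> -106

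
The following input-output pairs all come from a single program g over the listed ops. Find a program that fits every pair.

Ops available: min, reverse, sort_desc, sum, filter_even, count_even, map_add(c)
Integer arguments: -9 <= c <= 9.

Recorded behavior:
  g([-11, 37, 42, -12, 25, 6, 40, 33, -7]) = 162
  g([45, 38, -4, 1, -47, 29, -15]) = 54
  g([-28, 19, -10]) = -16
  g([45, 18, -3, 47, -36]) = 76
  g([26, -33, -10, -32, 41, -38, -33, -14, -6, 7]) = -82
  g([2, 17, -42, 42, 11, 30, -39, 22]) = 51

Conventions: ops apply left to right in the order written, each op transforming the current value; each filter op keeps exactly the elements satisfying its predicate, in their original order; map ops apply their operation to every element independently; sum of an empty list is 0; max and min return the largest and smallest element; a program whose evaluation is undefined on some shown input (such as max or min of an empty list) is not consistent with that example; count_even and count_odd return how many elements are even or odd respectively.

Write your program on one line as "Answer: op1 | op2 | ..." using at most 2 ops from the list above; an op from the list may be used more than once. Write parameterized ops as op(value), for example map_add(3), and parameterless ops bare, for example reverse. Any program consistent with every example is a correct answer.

map_add(1) | sum

Check, running the answer program on each example:
  [-11, 37, 42, -12, 25, 6, 40, 33, -7] -> [-10, 38, 43, -11, 26, 7, 41, 34, -6] -> 162
  [45, 38, -4, 1, -47, 29, -15] -> [46, 39, -3, 2, -46, 30, -14] -> 54
  [-28, 19, -10] -> [-27, 20, -9] -> -16
  [45, 18, -3, 47, -36] -> [46, 19, -2, 48, -35] -> 76
  [26, -33, -10, -32, 41, -38, -33, -14, -6, 7] -> [27, -32, -9, -31, 42, -37, -32, -13, -5, 8] -> -82
  [2, 17, -42, 42, 11, 30, -39, 22] -> [3, 18, -41, 43, 12, 31, -38, 23] -> 51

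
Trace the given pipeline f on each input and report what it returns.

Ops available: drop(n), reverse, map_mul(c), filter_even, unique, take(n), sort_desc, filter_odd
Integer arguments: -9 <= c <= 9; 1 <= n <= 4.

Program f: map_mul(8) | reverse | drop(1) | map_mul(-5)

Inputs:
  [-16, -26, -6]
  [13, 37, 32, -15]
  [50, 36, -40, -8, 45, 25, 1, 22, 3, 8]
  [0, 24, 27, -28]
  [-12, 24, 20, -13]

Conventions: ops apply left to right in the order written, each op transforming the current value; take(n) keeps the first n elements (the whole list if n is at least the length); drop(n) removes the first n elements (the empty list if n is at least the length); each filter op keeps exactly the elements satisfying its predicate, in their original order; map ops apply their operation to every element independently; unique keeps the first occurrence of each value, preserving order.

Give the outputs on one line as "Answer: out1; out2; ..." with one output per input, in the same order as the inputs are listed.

Execution, op by op:
  [-16, -26, -6] -> [-128, -208, -48] -> [-48, -208, -128] -> [-208, -128] -> [1040, 640]
  [13, 37, 32, -15] -> [104, 296, 256, -120] -> [-120, 256, 296, 104] -> [256, 296, 104] -> [-1280, -1480, -520]
  [50, 36, -40, -8, 45, 25, 1, 22, 3, 8] -> [400, 288, -320, -64, 360, 200, 8, 176, 24, 64] -> [64, 24, 176, 8, 200, 360, -64, -320, 288, 400] -> [24, 176, 8, 200, 360, -64, -320, 288, 400] -> [-120, -880, -40, -1000, -1800, 320, 1600, -1440, -2000]
  [0, 24, 27, -28] -> [0, 192, 216, -224] -> [-224, 216, 192, 0] -> [216, 192, 0] -> [-1080, -960, 0]
  [-12, 24, 20, -13] -> [-96, 192, 160, -104] -> [-104, 160, 192, -96] -> [160, 192, -96] -> [-800, -960, 480]

[1040, 640]; [-1280, -1480, -520]; [-120, -880, -40, -1000, -1800, 320, 1600, -1440, -2000]; [-1080, -960, 0]; [-800, -960, 480]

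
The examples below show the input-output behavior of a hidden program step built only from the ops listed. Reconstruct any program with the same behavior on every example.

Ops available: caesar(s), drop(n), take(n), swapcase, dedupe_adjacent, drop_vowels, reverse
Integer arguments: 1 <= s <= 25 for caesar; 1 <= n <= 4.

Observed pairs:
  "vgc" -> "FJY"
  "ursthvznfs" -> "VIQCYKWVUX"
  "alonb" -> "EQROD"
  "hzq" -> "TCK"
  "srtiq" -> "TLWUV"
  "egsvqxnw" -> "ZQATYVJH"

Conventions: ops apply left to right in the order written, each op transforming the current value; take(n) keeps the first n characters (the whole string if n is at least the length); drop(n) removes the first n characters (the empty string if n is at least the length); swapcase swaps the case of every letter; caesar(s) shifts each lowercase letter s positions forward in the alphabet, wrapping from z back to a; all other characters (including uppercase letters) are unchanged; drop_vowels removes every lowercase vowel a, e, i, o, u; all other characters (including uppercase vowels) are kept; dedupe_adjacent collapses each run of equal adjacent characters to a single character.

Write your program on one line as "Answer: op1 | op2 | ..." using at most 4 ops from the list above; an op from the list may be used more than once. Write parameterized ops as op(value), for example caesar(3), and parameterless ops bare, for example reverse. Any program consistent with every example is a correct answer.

caesar(3) | swapcase | reverse

Check, running the answer program on each example:
  "vgc" -> "yjf" -> "YJF" -> "FJY"
  "ursthvznfs" -> "xuvwkycqiv" -> "XUVWKYCQIV" -> "VIQCYKWVUX"
  "alonb" -> "dorqe" -> "DORQE" -> "EQROD"
  "hzq" -> "kct" -> "KCT" -> "TCK"
  "srtiq" -> "vuwlt" -> "VUWLT" -> "TLWUV"
  "egsvqxnw" -> "hjvytaqz" -> "HJVYTAQZ" -> "ZQATYVJH"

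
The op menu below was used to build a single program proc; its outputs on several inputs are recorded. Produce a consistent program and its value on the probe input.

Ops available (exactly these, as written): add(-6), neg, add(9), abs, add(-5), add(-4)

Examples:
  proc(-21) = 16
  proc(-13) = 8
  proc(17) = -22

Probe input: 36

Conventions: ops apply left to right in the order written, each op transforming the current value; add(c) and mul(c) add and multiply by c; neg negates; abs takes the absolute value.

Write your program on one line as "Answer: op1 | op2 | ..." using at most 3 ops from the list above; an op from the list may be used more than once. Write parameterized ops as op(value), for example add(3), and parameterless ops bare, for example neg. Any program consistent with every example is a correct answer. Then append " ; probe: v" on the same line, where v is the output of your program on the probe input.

neg | add(-5) ; probe: -41

Check, running the answer program on each example:
  -21 -> 21 -> 16
  -13 -> 13 -> 8
  17 -> -17 -> -22
  probe: 36 -> -36 -> -41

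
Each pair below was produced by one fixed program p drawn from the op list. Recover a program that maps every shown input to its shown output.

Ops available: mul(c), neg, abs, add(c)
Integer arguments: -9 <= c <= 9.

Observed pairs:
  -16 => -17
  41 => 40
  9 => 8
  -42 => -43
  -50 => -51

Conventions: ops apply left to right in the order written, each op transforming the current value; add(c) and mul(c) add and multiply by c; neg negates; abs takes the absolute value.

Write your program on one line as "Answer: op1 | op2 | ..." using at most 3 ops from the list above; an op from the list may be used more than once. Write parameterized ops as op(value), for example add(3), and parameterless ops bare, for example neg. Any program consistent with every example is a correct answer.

add(-2) | add(1)

Check, running the answer program on each example:
  -16 -> -18 -> -17
  41 -> 39 -> 40
  9 -> 7 -> 8
  -42 -> -44 -> -43
  -50 -> -52 -> -51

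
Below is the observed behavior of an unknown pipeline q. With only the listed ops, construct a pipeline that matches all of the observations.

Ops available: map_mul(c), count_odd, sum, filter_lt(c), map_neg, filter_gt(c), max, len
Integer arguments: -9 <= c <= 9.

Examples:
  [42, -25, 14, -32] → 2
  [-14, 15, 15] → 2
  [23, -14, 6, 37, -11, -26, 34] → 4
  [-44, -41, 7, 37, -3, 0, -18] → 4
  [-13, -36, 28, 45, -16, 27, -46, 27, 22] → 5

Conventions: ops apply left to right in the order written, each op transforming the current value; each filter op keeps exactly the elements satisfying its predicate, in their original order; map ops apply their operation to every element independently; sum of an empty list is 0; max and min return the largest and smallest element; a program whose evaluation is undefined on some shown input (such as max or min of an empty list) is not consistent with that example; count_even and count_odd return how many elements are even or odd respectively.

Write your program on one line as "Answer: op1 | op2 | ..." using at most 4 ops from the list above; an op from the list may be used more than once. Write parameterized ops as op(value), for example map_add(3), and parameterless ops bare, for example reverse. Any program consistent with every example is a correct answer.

map_neg | filter_lt(5) | len

Check, running the answer program on each example:
  [42, -25, 14, -32] -> [-42, 25, -14, 32] -> [-42, -14] -> 2
  [-14, 15, 15] -> [14, -15, -15] -> [-15, -15] -> 2
  [23, -14, 6, 37, -11, -26, 34] -> [-23, 14, -6, -37, 11, 26, -34] -> [-23, -6, -37, -34] -> 4
  [-44, -41, 7, 37, -3, 0, -18] -> [44, 41, -7, -37, 3, 0, 18] -> [-7, -37, 3, 0] -> 4
  [-13, -36, 28, 45, -16, 27, -46, 27, 22] -> [13, 36, -28, -45, 16, -27, 46, -27, -22] -> [-28, -45, -27, -27, -22] -> 5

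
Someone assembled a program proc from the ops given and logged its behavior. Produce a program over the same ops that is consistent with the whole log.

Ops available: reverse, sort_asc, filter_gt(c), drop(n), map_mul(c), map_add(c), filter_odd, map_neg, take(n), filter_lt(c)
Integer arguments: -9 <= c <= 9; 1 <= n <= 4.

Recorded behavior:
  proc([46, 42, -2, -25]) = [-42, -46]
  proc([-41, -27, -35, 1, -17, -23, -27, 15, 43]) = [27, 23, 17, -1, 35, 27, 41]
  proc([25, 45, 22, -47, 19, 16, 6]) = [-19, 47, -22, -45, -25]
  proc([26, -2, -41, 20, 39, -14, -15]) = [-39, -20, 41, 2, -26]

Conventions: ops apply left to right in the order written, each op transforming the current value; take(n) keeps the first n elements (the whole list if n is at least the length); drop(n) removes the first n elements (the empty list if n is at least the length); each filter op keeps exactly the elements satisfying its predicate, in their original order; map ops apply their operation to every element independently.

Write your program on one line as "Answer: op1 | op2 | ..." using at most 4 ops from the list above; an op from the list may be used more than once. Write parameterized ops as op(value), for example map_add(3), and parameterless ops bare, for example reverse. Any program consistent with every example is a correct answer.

reverse | drop(2) | map_neg

Check, running the answer program on each example:
  [46, 42, -2, -25] -> [-25, -2, 42, 46] -> [42, 46] -> [-42, -46]
  [-41, -27, -35, 1, -17, -23, -27, 15, 43] -> [43, 15, -27, -23, -17, 1, -35, -27, -41] -> [-27, -23, -17, 1, -35, -27, -41] -> [27, 23, 17, -1, 35, 27, 41]
  [25, 45, 22, -47, 19, 16, 6] -> [6, 16, 19, -47, 22, 45, 25] -> [19, -47, 22, 45, 25] -> [-19, 47, -22, -45, -25]
  [26, -2, -41, 20, 39, -14, -15] -> [-15, -14, 39, 20, -41, -2, 26] -> [39, 20, -41, -2, 26] -> [-39, -20, 41, 2, -26]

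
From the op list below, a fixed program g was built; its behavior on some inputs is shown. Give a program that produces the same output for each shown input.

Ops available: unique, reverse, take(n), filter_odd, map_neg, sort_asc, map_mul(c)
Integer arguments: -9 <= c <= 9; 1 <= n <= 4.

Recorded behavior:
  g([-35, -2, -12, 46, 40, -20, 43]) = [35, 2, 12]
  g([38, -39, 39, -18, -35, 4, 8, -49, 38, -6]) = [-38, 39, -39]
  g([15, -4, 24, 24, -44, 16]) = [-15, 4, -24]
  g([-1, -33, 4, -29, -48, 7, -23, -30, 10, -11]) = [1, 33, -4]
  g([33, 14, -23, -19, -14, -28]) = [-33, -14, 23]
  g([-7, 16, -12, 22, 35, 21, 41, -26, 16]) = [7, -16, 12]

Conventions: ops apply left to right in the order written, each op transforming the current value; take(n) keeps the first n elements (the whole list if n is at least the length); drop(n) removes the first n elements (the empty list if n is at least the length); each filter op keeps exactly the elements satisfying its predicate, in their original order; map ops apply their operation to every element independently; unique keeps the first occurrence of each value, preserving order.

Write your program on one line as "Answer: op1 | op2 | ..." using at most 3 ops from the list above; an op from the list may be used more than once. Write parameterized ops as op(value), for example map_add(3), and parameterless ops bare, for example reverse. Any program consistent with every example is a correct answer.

take(3) | map_neg

Check, running the answer program on each example:
  [-35, -2, -12, 46, 40, -20, 43] -> [-35, -2, -12] -> [35, 2, 12]
  [38, -39, 39, -18, -35, 4, 8, -49, 38, -6] -> [38, -39, 39] -> [-38, 39, -39]
  [15, -4, 24, 24, -44, 16] -> [15, -4, 24] -> [-15, 4, -24]
  [-1, -33, 4, -29, -48, 7, -23, -30, 10, -11] -> [-1, -33, 4] -> [1, 33, -4]
  [33, 14, -23, -19, -14, -28] -> [33, 14, -23] -> [-33, -14, 23]
  [-7, 16, -12, 22, 35, 21, 41, -26, 16] -> [-7, 16, -12] -> [7, -16, 12]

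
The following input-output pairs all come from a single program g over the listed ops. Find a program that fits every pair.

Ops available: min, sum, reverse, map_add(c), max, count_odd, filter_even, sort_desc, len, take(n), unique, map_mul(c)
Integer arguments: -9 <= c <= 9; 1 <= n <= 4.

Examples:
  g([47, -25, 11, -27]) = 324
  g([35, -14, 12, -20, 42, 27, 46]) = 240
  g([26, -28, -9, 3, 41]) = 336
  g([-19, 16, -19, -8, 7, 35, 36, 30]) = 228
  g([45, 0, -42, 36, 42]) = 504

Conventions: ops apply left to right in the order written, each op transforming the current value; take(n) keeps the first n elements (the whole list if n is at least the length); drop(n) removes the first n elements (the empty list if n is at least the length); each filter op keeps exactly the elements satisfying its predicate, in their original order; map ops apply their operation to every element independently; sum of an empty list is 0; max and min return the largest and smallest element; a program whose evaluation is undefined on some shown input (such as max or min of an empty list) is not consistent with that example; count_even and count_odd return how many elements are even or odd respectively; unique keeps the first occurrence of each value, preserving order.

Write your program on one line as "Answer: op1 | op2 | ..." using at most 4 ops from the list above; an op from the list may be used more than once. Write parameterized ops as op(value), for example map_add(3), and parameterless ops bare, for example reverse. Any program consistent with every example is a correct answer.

map_mul(-3) | unique | map_mul(4) | max

Check, running the answer program on each example:
  [47, -25, 11, -27] -> [-141, 75, -33, 81] -> [-141, 75, -33, 81] -> [-564, 300, -132, 324] -> 324
  [35, -14, 12, -20, 42, 27, 46] -> [-105, 42, -36, 60, -126, -81, -138] -> [-105, 42, -36, 60, -126, -81, -138] -> [-420, 168, -144, 240, -504, -324, -552] -> 240
  [26, -28, -9, 3, 41] -> [-78, 84, 27, -9, -123] -> [-78, 84, 27, -9, -123] -> [-312, 336, 108, -36, -492] -> 336
  [-19, 16, -19, -8, 7, 35, 36, 30] -> [57, -48, 57, 24, -21, -105, -108, -90] -> [57, -48, 24, -21, -105, -108, -90] -> [228, -192, 96, -84, -420, -432, -360] -> 228
  [45, 0, -42, 36, 42] -> [-135, 0, 126, -108, -126] -> [-135, 0, 126, -108, -126] -> [-540, 0, 504, -432, -504] -> 504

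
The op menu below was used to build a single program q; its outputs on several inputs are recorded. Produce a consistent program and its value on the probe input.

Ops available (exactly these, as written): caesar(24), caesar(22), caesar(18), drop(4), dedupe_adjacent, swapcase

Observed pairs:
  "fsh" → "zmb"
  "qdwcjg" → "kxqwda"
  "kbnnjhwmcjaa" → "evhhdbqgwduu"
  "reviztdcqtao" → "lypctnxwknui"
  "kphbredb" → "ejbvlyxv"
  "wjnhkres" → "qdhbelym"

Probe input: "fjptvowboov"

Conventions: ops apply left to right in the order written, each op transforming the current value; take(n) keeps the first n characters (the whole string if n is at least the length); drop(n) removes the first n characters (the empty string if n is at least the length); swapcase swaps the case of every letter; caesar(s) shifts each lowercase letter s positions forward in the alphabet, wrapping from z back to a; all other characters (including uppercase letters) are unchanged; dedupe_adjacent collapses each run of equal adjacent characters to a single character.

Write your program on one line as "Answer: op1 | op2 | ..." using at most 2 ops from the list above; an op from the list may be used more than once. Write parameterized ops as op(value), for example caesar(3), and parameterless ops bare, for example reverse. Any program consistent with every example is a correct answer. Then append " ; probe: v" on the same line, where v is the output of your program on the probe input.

caesar(24) | caesar(22) ; probe: "zdjnpiqviip"

Check, running the answer program on each example:
  "fsh" -> "dqf" -> "zmb"
  "qdwcjg" -> "obuahe" -> "kxqwda"
  "kbnnjhwmcjaa" -> "izllhfukahyy" -> "evhhdbqgwduu"
  "reviztdcqtao" -> "pctgxrbaorym" -> "lypctnxwknui"
  "kphbredb" -> "infzpcbz" -> "ejbvlyxv"
  "wjnhkres" -> "uhlfipcq" -> "qdhbelym"
  probe: "fjptvowboov" -> "dhnrtmuzmmt" -> "zdjnpiqviip"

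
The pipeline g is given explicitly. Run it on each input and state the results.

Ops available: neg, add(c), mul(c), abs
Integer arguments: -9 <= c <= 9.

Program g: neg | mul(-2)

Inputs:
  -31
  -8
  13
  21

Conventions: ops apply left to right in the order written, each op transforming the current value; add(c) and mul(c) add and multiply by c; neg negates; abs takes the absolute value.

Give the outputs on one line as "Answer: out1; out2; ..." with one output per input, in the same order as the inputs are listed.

Execution, op by op:
  -31 -> 31 -> -62
  -8 -> 8 -> -16
  13 -> -13 -> 26
  21 -> -21 -> 42

-62; -16; 26; 42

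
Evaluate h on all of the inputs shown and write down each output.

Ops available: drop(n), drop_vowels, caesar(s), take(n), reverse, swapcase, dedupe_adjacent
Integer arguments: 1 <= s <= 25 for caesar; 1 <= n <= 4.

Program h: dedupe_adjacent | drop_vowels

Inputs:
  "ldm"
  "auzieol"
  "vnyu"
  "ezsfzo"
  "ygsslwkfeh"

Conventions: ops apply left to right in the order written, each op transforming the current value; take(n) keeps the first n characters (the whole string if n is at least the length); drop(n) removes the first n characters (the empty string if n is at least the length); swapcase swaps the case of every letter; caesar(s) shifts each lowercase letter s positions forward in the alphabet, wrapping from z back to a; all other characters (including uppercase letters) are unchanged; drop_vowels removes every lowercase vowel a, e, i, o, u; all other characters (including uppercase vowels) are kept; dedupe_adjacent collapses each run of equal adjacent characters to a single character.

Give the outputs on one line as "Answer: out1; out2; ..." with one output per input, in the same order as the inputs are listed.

"ldm"; "zl"; "vny"; "zsfz"; "ygslwkfh"

Execution, op by op:
  "ldm" -> "ldm" -> "ldm"
  "auzieol" -> "auzieol" -> "zl"
  "vnyu" -> "vnyu" -> "vny"
  "ezsfzo" -> "ezsfzo" -> "zsfz"
  "ygsslwkfeh" -> "ygslwkfeh" -> "ygslwkfh"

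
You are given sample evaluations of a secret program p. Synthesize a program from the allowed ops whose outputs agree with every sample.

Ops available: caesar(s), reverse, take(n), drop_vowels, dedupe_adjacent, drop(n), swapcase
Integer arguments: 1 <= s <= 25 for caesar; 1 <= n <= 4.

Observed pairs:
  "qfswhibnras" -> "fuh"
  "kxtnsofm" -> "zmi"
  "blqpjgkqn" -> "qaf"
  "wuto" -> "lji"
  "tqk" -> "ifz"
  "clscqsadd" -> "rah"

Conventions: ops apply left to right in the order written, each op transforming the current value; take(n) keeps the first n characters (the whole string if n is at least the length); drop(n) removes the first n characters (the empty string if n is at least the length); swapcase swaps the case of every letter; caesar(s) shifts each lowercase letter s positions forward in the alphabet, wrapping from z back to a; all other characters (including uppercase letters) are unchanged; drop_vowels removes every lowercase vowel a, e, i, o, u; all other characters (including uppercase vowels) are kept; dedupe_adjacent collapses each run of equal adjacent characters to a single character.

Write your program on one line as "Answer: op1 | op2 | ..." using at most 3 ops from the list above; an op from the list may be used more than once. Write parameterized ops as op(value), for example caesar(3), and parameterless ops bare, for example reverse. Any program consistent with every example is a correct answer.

caesar(17) | take(3) | caesar(24)

Check, running the answer program on each example:
  "qfswhibnras" -> "hwjnyzseirj" -> "hwj" -> "fuh"
  "kxtnsofm" -> "bokejfwd" -> "bok" -> "zmi"
  "blqpjgkqn" -> "schgaxbhe" -> "sch" -> "qaf"
  "wuto" -> "nlkf" -> "nlk" -> "lji"
  "tqk" -> "khb" -> "khb" -> "ifz"
  "clscqsadd" -> "tcjthjruu" -> "tcj" -> "rah"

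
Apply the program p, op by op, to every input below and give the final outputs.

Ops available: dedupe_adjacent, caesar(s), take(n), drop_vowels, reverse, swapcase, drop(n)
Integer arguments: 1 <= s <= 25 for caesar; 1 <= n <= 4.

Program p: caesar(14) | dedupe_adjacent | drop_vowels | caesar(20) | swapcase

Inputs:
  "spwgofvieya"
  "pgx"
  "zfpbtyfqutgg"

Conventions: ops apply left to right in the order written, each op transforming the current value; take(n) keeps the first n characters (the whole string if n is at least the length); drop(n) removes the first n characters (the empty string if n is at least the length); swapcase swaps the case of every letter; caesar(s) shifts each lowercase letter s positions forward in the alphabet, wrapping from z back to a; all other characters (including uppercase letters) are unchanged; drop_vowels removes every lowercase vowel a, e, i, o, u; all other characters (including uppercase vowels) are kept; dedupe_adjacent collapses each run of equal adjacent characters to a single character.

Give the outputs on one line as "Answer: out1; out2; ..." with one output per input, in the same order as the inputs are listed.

Execution, op by op:
  "spwgofvieya" -> "gdkuctjwsmo" -> "gdkuctjwsmo" -> "gdkctjwsm" -> "axewndqmg" -> "AXEWNDQMG"
  "pgx" -> "dul" -> "dul" -> "dl" -> "xf" -> "XF"
  "zfpbtyfqutgg" -> "ntdphmteihuu" -> "ntdphmteihu" -> "ntdphmth" -> "hnxjbgnb" -> "HNXJBGNB"

"AXEWNDQMG"; "XF"; "HNXJBGNB"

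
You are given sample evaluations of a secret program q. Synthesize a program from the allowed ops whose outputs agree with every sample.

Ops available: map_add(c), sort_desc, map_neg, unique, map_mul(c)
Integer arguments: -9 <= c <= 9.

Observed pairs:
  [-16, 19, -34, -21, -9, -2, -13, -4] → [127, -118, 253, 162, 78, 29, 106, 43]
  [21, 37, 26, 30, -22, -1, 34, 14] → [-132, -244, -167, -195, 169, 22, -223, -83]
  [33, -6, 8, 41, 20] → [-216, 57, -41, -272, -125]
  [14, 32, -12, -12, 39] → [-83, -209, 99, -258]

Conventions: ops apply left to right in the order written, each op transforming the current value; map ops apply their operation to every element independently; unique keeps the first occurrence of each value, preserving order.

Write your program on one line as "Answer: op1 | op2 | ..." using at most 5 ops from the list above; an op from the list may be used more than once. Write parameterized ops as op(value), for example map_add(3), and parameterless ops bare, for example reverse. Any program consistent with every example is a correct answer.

map_neg | unique | map_mul(7) | map_add(6) | map_add(9)

Check, running the answer program on each example:
  [-16, 19, -34, -21, -9, -2, -13, -4] -> [16, -19, 34, 21, 9, 2, 13, 4] -> [16, -19, 34, 21, 9, 2, 13, 4] -> [112, -133, 238, 147, 63, 14, 91, 28] -> [118, -127, 244, 153, 69, 20, 97, 34] -> [127, -118, 253, 162, 78, 29, 106, 43]
  [21, 37, 26, 30, -22, -1, 34, 14] -> [-21, -37, -26, -30, 22, 1, -34, -14] -> [-21, -37, -26, -30, 22, 1, -34, -14] -> [-147, -259, -182, -210, 154, 7, -238, -98] -> [-141, -253, -176, -204, 160, 13, -232, -92] -> [-132, -244, -167, -195, 169, 22, -223, -83]
  [33, -6, 8, 41, 20] -> [-33, 6, -8, -41, -20] -> [-33, 6, -8, -41, -20] -> [-231, 42, -56, -287, -140] -> [-225, 48, -50, -281, -134] -> [-216, 57, -41, -272, -125]
  [14, 32, -12, -12, 39] -> [-14, -32, 12, 12, -39] -> [-14, -32, 12, -39] -> [-98, -224, 84, -273] -> [-92, -218, 90, -267] -> [-83, -209, 99, -258]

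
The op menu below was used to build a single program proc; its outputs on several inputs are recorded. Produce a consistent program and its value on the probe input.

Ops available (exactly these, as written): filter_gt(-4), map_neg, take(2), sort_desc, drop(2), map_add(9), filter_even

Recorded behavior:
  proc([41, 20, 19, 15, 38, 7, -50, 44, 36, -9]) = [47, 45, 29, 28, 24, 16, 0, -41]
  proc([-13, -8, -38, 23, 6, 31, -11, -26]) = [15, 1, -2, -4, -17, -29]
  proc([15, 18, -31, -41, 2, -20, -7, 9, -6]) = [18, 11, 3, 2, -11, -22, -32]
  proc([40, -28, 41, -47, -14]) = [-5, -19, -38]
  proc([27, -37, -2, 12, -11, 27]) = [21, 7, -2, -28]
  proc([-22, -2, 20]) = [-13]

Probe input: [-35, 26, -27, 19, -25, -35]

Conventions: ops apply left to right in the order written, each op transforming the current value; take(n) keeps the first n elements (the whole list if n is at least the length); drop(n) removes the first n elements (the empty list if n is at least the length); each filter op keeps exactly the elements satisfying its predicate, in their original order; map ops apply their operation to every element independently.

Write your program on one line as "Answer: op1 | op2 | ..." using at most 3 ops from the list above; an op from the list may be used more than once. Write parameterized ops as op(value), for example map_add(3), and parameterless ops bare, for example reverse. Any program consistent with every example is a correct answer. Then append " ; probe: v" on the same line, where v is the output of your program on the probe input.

map_add(9) | sort_desc | drop(2) ; probe: [-16, -18, -26, -26]

Check, running the answer program on each example:
  [41, 20, 19, 15, 38, 7, -50, 44, 36, -9] -> [50, 29, 28, 24, 47, 16, -41, 53, 45, 0] -> [53, 50, 47, 45, 29, 28, 24, 16, 0, -41] -> [47, 45, 29, 28, 24, 16, 0, -41]
  [-13, -8, -38, 23, 6, 31, -11, -26] -> [-4, 1, -29, 32, 15, 40, -2, -17] -> [40, 32, 15, 1, -2, -4, -17, -29] -> [15, 1, -2, -4, -17, -29]
  [15, 18, -31, -41, 2, -20, -7, 9, -6] -> [24, 27, -22, -32, 11, -11, 2, 18, 3] -> [27, 24, 18, 11, 3, 2, -11, -22, -32] -> [18, 11, 3, 2, -11, -22, -32]
  [40, -28, 41, -47, -14] -> [49, -19, 50, -38, -5] -> [50, 49, -5, -19, -38] -> [-5, -19, -38]
  [27, -37, -2, 12, -11, 27] -> [36, -28, 7, 21, -2, 36] -> [36, 36, 21, 7, -2, -28] -> [21, 7, -2, -28]
  [-22, -2, 20] -> [-13, 7, 29] -> [29, 7, -13] -> [-13]
  probe: [-35, 26, -27, 19, -25, -35] -> [-26, 35, -18, 28, -16, -26] -> [35, 28, -16, -18, -26, -26] -> [-16, -18, -26, -26]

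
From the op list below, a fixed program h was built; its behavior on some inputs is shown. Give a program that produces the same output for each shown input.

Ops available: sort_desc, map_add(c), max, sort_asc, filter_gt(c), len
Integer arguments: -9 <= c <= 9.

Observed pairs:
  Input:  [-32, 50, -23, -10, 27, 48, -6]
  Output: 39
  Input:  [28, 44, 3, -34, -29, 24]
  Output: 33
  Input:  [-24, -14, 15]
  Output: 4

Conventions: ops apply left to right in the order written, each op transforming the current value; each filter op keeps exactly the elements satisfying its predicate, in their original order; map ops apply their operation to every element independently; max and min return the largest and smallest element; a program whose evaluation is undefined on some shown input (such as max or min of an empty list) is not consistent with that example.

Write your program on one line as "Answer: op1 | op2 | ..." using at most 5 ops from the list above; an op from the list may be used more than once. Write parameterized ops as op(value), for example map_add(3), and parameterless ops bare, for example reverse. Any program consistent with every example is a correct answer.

filter_gt(-4) | map_add(-8) | filter_gt(5) | map_add(-3) | max

Check, running the answer program on each example:
  [-32, 50, -23, -10, 27, 48, -6] -> [50, 27, 48] -> [42, 19, 40] -> [42, 19, 40] -> [39, 16, 37] -> 39
  [28, 44, 3, -34, -29, 24] -> [28, 44, 3, 24] -> [20, 36, -5, 16] -> [20, 36, 16] -> [17, 33, 13] -> 33
  [-24, -14, 15] -> [15] -> [7] -> [7] -> [4] -> 4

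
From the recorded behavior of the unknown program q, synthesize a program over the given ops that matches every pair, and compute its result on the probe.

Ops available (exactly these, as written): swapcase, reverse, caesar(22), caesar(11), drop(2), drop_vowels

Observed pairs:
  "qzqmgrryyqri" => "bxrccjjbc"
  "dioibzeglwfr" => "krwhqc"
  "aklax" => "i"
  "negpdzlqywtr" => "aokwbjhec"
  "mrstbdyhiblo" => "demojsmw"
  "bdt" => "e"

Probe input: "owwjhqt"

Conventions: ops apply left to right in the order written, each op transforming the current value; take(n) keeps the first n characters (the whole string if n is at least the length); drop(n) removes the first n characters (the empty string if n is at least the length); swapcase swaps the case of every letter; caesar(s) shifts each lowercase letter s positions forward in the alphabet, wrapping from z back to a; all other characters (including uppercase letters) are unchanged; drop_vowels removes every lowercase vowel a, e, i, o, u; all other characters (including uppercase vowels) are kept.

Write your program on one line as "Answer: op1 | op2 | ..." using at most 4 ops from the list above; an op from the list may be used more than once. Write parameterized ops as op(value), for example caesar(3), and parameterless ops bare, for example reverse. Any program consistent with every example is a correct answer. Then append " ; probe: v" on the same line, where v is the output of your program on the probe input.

drop_vowels | caesar(11) | drop(2) ; probe: "usbe"

Check, running the answer program on each example:
  "qzqmgrryyqri" -> "qzqmgrryyqr" -> "bkbxrccjjbc" -> "bxrccjjbc"
  "dioibzeglwfr" -> "dbzglwfr" -> "omkrwhqc" -> "krwhqc"
  "aklax" -> "klx" -> "vwi" -> "i"
  "negpdzlqywtr" -> "ngpdzlqywtr" -> "yraokwbjhec" -> "aokwbjhec"
  "mrstbdyhiblo" -> "mrstbdyhbl" -> "xcdemojsmw" -> "demojsmw"
  "bdt" -> "bdt" -> "moe" -> "e"
  probe: "owwjhqt" -> "wwjhqt" -> "hhusbe" -> "usbe"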